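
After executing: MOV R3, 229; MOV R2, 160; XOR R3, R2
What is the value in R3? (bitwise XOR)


Register state trace:
  MOV R3, 229  → R3 = 229 (0b11100101)
  MOV R2, 160  → R2 = 160 (0b10100000)
  XOR R3, R2  → R3 = 229 XOR 160 = 69 (0b01000101)
Final: R3 = 69

69


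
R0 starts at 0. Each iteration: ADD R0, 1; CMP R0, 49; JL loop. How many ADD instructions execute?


Loop trace (R0 starts at 0, target 49, step 1):
  ADD #1: R0 = 0 + 1 = 1  → 1 < 49, loop
  ADD #2: R0 = 1 + 1 = 2  → 2 < 49, loop
  ADD #3: R0 = 2 + 1 = 3  → 3 < 49, loop
  ADD #4: R0 = 3 + 1 = 4  → 4 < 49, loop
  ADD #5: R0 = 4 + 1 = 5  → 5 < 49, loop
  ADD #6: R0 = 5 + 1 = 6  → 6 < 49, loop
  ADD #7: R0 = 6 + 1 = 7  → 7 < 49, loop
  ADD #8: R0 = 7 + 1 = 8  → 8 < 49, loop
  ADD #9: R0 = 8 + 1 = 9  → 9 < 49, loop
  ADD #10: R0 = 9 + 1 = 10  → 10 < 49, loop
  ADD #11: R0 = 10 + 1 = 11  → 11 < 49, loop
  ADD #12: R0 = 11 + 1 = 12  → 12 < 49, loop
  ADD #13: R0 = 12 + 1 = 13  → 13 < 49, loop
  ADD #14: R0 = 13 + 1 = 14  → 14 < 49, loop
  ADD #15: R0 = 14 + 1 = 15  → 15 < 49, loop
  ADD #16: R0 = 15 + 1 = 16  → 16 < 49, loop
  ADD #17: R0 = 16 + 1 = 17  → 17 < 49, loop
  ADD #18: R0 = 17 + 1 = 18  → 18 < 49, loop
  ADD #19: R0 = 18 + 1 = 19  → 19 < 49, loop
  ADD #20: R0 = 19 + 1 = 20  → 20 < 49, loop
  ADD #21: R0 = 20 + 1 = 21  → 21 < 49, loop
  ADD #22: R0 = 21 + 1 = 22  → 22 < 49, loop
  ADD #23: R0 = 22 + 1 = 23  → 23 < 49, loop
  ADD #24: R0 = 23 + 1 = 24  → 24 < 49, loop
  ADD #25: R0 = 24 + 1 = 25  → 25 < 49, loop
  ADD #26: R0 = 25 + 1 = 26  → 26 < 49, loop
  ADD #27: R0 = 26 + 1 = 27  → 27 < 49, loop
  ADD #28: R0 = 27 + 1 = 28  → 28 < 49, loop
  ADD #29: R0 = 28 + 1 = 29  → 29 < 49, loop
  ADD #30: R0 = 29 + 1 = 30  → 30 < 49, loop
  ADD #31: R0 = 30 + 1 = 31  → 31 < 49, loop
  ADD #32: R0 = 31 + 1 = 32  → 32 < 49, loop
  ADD #33: R0 = 32 + 1 = 33  → 33 < 49, loop
  ADD #34: R0 = 33 + 1 = 34  → 34 < 49, loop
  ADD #35: R0 = 34 + 1 = 35  → 35 < 49, loop
  ADD #36: R0 = 35 + 1 = 36  → 36 < 49, loop
  ADD #37: R0 = 36 + 1 = 37  → 37 < 49, loop
  ADD #38: R0 = 37 + 1 = 38  → 38 < 49, loop
  ADD #39: R0 = 38 + 1 = 39  → 39 < 49, loop
  ADD #40: R0 = 39 + 1 = 40  → 40 < 49, loop
  ADD #41: R0 = 40 + 1 = 41  → 41 < 49, loop
  ADD #42: R0 = 41 + 1 = 42  → 42 < 49, loop
  ADD #43: R0 = 42 + 1 = 43  → 43 < 49, loop
  ADD #44: R0 = 43 + 1 = 44  → 44 < 49, loop
  ADD #45: R0 = 44 + 1 = 45  → 45 < 49, loop
  ADD #46: R0 = 45 + 1 = 46  → 46 < 49, loop
  ADD #47: R0 = 46 + 1 = 47  → 47 < 49, loop
  ADD #48: R0 = 47 + 1 = 48  → 48 < 49, loop
  ADD #49: R0 = 48 + 1 = 49  → 49 >= 49, exit
Total ADD instructions: 49

49


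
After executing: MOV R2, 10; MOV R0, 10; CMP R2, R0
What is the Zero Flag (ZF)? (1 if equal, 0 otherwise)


Register state trace:
  MOV R2, 10  → R2 = 10
  MOV R0, 10  → R0 = 10
  CMP R2, R0  → computes 10 - 10 = 0
  Result is zero, so values are equal
ZF = 1

1


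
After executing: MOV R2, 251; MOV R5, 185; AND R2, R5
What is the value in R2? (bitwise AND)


Register state trace:
  MOV R2, 251  → R2 = 251 (0b11111011)
  MOV R5, 185  → R5 = 185 (0b10111001)
  AND R2, R5  → R2 = 251 AND 185 = 185 (0b10111001)
Final: R2 = 185

185


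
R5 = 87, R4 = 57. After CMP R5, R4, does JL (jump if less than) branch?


Trace:
  R5 = 87, R4 = 57
  CMP R5, R4  → compares 87 vs 57
  JL checks: is 87 less than 57?
  87 > 57, so condition is false
Branch taken: No

No


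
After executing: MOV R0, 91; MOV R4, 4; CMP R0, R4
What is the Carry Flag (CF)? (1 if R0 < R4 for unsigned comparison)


Register state trace:
  MOV R0, 91  → R0 = 91
  MOV R4, 4  → R4 = 4
  CMP R0, R4  → unsigned 91 - 4: no borrow
  91 >= 4, so CF = 0
CF = 0

0


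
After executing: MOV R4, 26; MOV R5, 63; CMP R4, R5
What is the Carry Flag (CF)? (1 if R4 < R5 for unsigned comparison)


Register state trace:
  MOV R4, 26  → R4 = 26
  MOV R5, 63  → R5 = 63
  CMP R4, R5  → unsigned 26 - 63: borrow occurs
  26 < 63, so CF = 1
CF = 1

1


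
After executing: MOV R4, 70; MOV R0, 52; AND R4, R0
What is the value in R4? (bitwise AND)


Register state trace:
  MOV R4, 70  → R4 = 70 (0b01000110)
  MOV R0, 52  → R0 = 52 (0b00110100)
  AND R4, R0  → R4 = 70 AND 52 = 4 (0b00000100)
Final: R4 = 4

4


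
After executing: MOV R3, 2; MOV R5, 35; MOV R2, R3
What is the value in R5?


Register state trace:
  MOV R3, 2  → R3 = 2
  MOV R5, 35  → R5 = 35
  MOV R2, R3  → R2 = 2
Final: R5 = 35

35


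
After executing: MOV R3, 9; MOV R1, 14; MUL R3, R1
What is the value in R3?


Register state trace:
  MOV R3, 9  → R3 = 9
  MOV R1, 14  → R1 = 14
  MUL R3, R1  → R3 = 9 * 14 = 126
Final: R3 = 126

126


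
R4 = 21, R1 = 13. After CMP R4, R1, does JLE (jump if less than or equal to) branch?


Trace:
  R4 = 21, R1 = 13
  CMP R4, R1  → compares 21 vs 13
  JLE checks: is 21 less than or equal to 13?
  21 > 13, so condition is false
Branch taken: No

No


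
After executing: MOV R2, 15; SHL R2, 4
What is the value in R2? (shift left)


Register state trace:
  MOV R2, 15  → R2 = 15
  SHL R2, 4  → R2 = 15 << 4 = 15 * 2^4 = 240
Final: R2 = 240

240


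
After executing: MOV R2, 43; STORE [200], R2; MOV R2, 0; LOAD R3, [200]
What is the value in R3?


Register and memory trace:
  MOV R2, 43  → R2 = 43
  STORE [200], R2  → mem[200] = 43
  MOV R2, 0  → R2 = 0
  LOAD R3, [200]  → R3 = mem[200] = 43
Final: R3 = 43

43


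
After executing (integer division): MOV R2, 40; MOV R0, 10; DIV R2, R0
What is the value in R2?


Register state trace:
  MOV R2, 40  → R2 = 40
  MOV R0, 10  → R0 = 10
  DIV R2, R0  → R2 = 40 // 10 = 4
Final: R2 = 4

4


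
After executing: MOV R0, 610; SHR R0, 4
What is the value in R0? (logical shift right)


Register state trace:
  MOV R0, 610  → R0 = 610
  SHR R0, 4  → R0 = 610 >> 4 = 610 // 2^4 = 38
Final: R0 = 38

38


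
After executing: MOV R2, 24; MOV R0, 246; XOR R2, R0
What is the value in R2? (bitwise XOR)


Register state trace:
  MOV R2, 24  → R2 = 24 (0b00011000)
  MOV R0, 246  → R0 = 246 (0b11110110)
  XOR R2, R0  → R2 = 24 XOR 246 = 238 (0b11101110)
Final: R2 = 238

238


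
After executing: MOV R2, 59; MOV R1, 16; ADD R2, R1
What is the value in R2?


Register state trace:
  MOV R2, 59  → R2 = 59
  MOV R1, 16  → R1 = 16
  ADD R2, R1  → R2 = 59 + 16 = 75
Final: R2 = 75

75


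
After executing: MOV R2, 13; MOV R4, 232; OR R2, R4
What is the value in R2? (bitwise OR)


Register state trace:
  MOV R2, 13  → R2 = 13 (0b00001101)
  MOV R4, 232  → R4 = 232 (0b11101000)
  OR R2, R4   → R2 = 13 OR 232 = 237 (0b11101101)
Final: R2 = 237

237


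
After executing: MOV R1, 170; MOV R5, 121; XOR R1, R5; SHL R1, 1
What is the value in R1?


Register state trace:
  MOV R1, 170  → R1 = 170 (0b10101010)
  MOV R5, 121  → R5 = 121 (0b01111001)
  XOR R1, R5  → R1 = 170 XOR 121 = 211 (0b11010011)
  SHL R1, 1  → R1 = 211 << 1 = 422
Final: R1 = 422

422


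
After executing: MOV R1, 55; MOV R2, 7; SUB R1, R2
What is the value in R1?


Register state trace:
  MOV R1, 55  → R1 = 55
  MOV R2, 7  → R2 = 7
  SUB R1, R2  → R1 = 55 - 7 = 48
Final: R1 = 48

48


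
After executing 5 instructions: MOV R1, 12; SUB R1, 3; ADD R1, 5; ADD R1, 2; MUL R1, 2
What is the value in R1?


Register state trace:
  MOV R1, 12  → R1 = 12
  SUB R1, 3  → R1 = 12 - 3 = 9
  ADD R1, 5  → R1 = 9 + 5 = 14
  ADD R1, 2  → R1 = 14 + 2 = 16
  MUL R1, 2  → R1 = 16 * 2 = 32
Final: R1 = 32

32


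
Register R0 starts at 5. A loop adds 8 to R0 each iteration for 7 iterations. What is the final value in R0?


Starting value: R0 = 5
  Iter 1: R0 = 5 + 8 = 13
  Iter 2: R0 = 13 + 8 = 21
  Iter 3: R0 = 21 + 8 = 29
  Iter 4: R0 = 29 + 8 = 37
  Iter 5: R0 = 37 + 8 = 45
  Iter 6: R0 = 45 + 8 = 53
  Iter 7: R0 = 53 + 8 = 61
Final: R0 = 61

61


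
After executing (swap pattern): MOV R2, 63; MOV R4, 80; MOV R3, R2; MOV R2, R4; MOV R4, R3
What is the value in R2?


Register state trace (swap pattern):
  MOV R2, 63  → R2 = 63
  MOV R4, 80  → R4 = 80
  MOV R3, R2  → R3 = 63  (save R2)
  MOV R2, R4  → R2 = 80  (R2 gets R4's value)
  MOV R4, R3  → R4 = 63  (R4 gets saved value)
Final: R2 = 80

80


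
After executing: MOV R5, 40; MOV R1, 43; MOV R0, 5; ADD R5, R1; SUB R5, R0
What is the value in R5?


Register state trace:
  MOV R5, 40  → R5 = 40
  MOV R1, 43  → R1 = 43
  MOV R0, 5  → R0 = 5
  ADD R5, R1  → R5 = 40 + 43 = 83
  SUB R5, R0  → R5 = 83 - 5 = 78
Final: R5 = 78

78


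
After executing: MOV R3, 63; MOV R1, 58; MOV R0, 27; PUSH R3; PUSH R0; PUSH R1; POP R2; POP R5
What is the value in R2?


Stack trace (top is rightmost):
  MOV R3, 63  → R3 = 63
  MOV R1, 58  → R1 = 58
  MOV R0, 27  → R0 = 27
  PUSH R3  → stack: [63]
  PUSH R0  → stack: [63, 27]
  PUSH R1  → stack: [63, 27, 58]
  POP R2  → R2 = 58, stack: [63, 27]
  POP R5  → R5 = 27, stack: [63]
Final: R2 = 58

58


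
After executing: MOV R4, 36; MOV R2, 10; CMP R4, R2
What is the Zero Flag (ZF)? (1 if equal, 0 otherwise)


Register state trace:
  MOV R4, 36  → R4 = 36
  MOV R2, 10  → R2 = 10
  CMP R4, R2  → computes 36 - 10 = 26
  Result is nonzero, so values are not equal
ZF = 0

0


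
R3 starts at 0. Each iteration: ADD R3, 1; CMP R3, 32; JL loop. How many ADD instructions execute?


Loop trace (R3 starts at 0, target 32, step 1):
  ADD #1: R3 = 0 + 1 = 1  → 1 < 32, loop
  ADD #2: R3 = 1 + 1 = 2  → 2 < 32, loop
  ADD #3: R3 = 2 + 1 = 3  → 3 < 32, loop
  ADD #4: R3 = 3 + 1 = 4  → 4 < 32, loop
  ADD #5: R3 = 4 + 1 = 5  → 5 < 32, loop
  ADD #6: R3 = 5 + 1 = 6  → 6 < 32, loop
  ADD #7: R3 = 6 + 1 = 7  → 7 < 32, loop
  ADD #8: R3 = 7 + 1 = 8  → 8 < 32, loop
  ADD #9: R3 = 8 + 1 = 9  → 9 < 32, loop
  ADD #10: R3 = 9 + 1 = 10  → 10 < 32, loop
  ADD #11: R3 = 10 + 1 = 11  → 11 < 32, loop
  ADD #12: R3 = 11 + 1 = 12  → 12 < 32, loop
  ADD #13: R3 = 12 + 1 = 13  → 13 < 32, loop
  ADD #14: R3 = 13 + 1 = 14  → 14 < 32, loop
  ADD #15: R3 = 14 + 1 = 15  → 15 < 32, loop
  ADD #16: R3 = 15 + 1 = 16  → 16 < 32, loop
  ADD #17: R3 = 16 + 1 = 17  → 17 < 32, loop
  ADD #18: R3 = 17 + 1 = 18  → 18 < 32, loop
  ADD #19: R3 = 18 + 1 = 19  → 19 < 32, loop
  ADD #20: R3 = 19 + 1 = 20  → 20 < 32, loop
  ADD #21: R3 = 20 + 1 = 21  → 21 < 32, loop
  ADD #22: R3 = 21 + 1 = 22  → 22 < 32, loop
  ADD #23: R3 = 22 + 1 = 23  → 23 < 32, loop
  ADD #24: R3 = 23 + 1 = 24  → 24 < 32, loop
  ADD #25: R3 = 24 + 1 = 25  → 25 < 32, loop
  ADD #26: R3 = 25 + 1 = 26  → 26 < 32, loop
  ADD #27: R3 = 26 + 1 = 27  → 27 < 32, loop
  ADD #28: R3 = 27 + 1 = 28  → 28 < 32, loop
  ADD #29: R3 = 28 + 1 = 29  → 29 < 32, loop
  ADD #30: R3 = 29 + 1 = 30  → 30 < 32, loop
  ADD #31: R3 = 30 + 1 = 31  → 31 < 32, loop
  ADD #32: R3 = 31 + 1 = 32  → 32 >= 32, exit
Total ADD instructions: 32

32


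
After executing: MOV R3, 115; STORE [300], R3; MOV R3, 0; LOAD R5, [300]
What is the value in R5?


Register and memory trace:
  MOV R3, 115  → R3 = 115
  STORE [300], R3  → mem[300] = 115
  MOV R3, 0  → R3 = 0
  LOAD R5, [300]  → R5 = mem[300] = 115
Final: R5 = 115

115


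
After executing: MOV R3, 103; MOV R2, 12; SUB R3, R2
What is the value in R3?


Register state trace:
  MOV R3, 103  → R3 = 103
  MOV R2, 12  → R2 = 12
  SUB R3, R2  → R3 = 103 - 12 = 91
Final: R3 = 91

91


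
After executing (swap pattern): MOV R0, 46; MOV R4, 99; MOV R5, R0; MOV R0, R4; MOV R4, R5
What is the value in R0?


Register state trace (swap pattern):
  MOV R0, 46  → R0 = 46
  MOV R4, 99  → R4 = 99
  MOV R5, R0  → R5 = 46  (save R0)
  MOV R0, R4  → R0 = 99  (R0 gets R4's value)
  MOV R4, R5  → R4 = 46  (R4 gets saved value)
Final: R0 = 99

99


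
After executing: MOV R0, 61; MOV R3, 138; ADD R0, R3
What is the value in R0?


Register state trace:
  MOV R0, 61  → R0 = 61
  MOV R3, 138  → R3 = 138
  ADD R0, R3  → R0 = 61 + 138 = 199
Final: R0 = 199

199


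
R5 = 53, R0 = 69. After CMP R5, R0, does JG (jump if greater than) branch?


Trace:
  R5 = 53, R0 = 69
  CMP R5, R0  → compares 53 vs 69
  JG checks: is 53 greater than 69?
  53 < 69, so condition is false
Branch taken: No

No


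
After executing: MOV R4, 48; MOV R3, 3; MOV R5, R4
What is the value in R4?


Register state trace:
  MOV R4, 48  → R4 = 48
  MOV R3, 3  → R3 = 3
  MOV R5, R4  → R5 = 48
Final: R4 = 48

48


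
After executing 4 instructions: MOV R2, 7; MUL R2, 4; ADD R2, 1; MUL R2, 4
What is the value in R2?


Register state trace:
  MOV R2, 7  → R2 = 7
  MUL R2, 4  → R2 = 7 * 4 = 28
  ADD R2, 1  → R2 = 28 + 1 = 29
  MUL R2, 4  → R2 = 29 * 4 = 116
Final: R2 = 116

116


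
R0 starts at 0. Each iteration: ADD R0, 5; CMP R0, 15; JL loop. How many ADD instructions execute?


Loop trace (R0 starts at 0, target 15, step 5):
  ADD #1: R0 = 0 + 5 = 5  → 5 < 15, loop
  ADD #2: R0 = 5 + 5 = 10  → 10 < 15, loop
  ADD #3: R0 = 10 + 5 = 15  → 15 >= 15, exit
Total ADD instructions: 3

3


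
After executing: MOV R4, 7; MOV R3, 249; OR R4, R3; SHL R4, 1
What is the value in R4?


Register state trace:
  MOV R4, 7  → R4 = 7 (0b00000111)
  MOV R3, 249  → R3 = 249 (0b11111001)
  OR R4, R3  → R4 = 7 OR 249 = 255 (0b11111111)
  SHL R4, 1  → R4 = 255 << 1 = 510
Final: R4 = 510

510


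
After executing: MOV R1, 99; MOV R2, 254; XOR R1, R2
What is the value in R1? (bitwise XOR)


Register state trace:
  MOV R1, 99  → R1 = 99 (0b01100011)
  MOV R2, 254  → R2 = 254 (0b11111110)
  XOR R1, R2  → R1 = 99 XOR 254 = 157 (0b10011101)
Final: R1 = 157

157


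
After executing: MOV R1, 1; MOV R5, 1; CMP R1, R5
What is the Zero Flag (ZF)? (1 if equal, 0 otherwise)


Register state trace:
  MOV R1, 1  → R1 = 1
  MOV R5, 1  → R5 = 1
  CMP R1, R5  → computes 1 - 1 = 0
  Result is zero, so values are equal
ZF = 1

1


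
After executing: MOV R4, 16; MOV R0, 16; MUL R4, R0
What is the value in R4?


Register state trace:
  MOV R4, 16  → R4 = 16
  MOV R0, 16  → R0 = 16
  MUL R4, R0  → R4 = 16 * 16 = 256
Final: R4 = 256

256


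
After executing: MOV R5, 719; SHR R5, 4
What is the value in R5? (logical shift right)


Register state trace:
  MOV R5, 719  → R5 = 719
  SHR R5, 4  → R5 = 719 >> 4 = 719 // 2^4 = 44
Final: R5 = 44

44


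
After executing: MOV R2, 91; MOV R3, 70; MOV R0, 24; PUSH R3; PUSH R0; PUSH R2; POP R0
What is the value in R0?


Stack trace (top is rightmost):
  MOV R2, 91  → R2 = 91
  MOV R3, 70  → R3 = 70
  MOV R0, 24  → R0 = 24
  PUSH R3  → stack: [70]
  PUSH R0  → stack: [70, 24]
  PUSH R2  → stack: [70, 24, 91]
  POP R0  → R0 = 91, stack: [70, 24]
Final: R0 = 91

91


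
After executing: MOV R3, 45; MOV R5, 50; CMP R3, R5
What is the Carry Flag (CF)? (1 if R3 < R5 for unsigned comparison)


Register state trace:
  MOV R3, 45  → R3 = 45
  MOV R5, 50  → R5 = 50
  CMP R3, R5  → unsigned 45 - 50: borrow occurs
  45 < 50, so CF = 1
CF = 1

1


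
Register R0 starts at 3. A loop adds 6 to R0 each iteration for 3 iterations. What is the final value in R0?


Starting value: R0 = 3
  Iter 1: R0 = 3 + 6 = 9
  Iter 2: R0 = 9 + 6 = 15
  Iter 3: R0 = 15 + 6 = 21
Final: R0 = 21

21


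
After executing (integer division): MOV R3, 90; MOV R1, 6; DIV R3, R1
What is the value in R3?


Register state trace:
  MOV R3, 90  → R3 = 90
  MOV R1, 6  → R1 = 6
  DIV R3, R1  → R3 = 90 // 6 = 15
Final: R3 = 15

15


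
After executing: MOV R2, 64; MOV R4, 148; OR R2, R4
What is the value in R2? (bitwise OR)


Register state trace:
  MOV R2, 64  → R2 = 64 (0b01000000)
  MOV R4, 148  → R4 = 148 (0b10010100)
  OR R2, R4   → R2 = 64 OR 148 = 212 (0b11010100)
Final: R2 = 212

212


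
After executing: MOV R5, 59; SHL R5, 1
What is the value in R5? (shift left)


Register state trace:
  MOV R5, 59  → R5 = 59
  SHL R5, 1  → R5 = 59 << 1 = 59 * 2^1 = 118
Final: R5 = 118

118


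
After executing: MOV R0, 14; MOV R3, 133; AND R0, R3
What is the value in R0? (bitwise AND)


Register state trace:
  MOV R0, 14  → R0 = 14 (0b00001110)
  MOV R3, 133  → R3 = 133 (0b10000101)
  AND R0, R3  → R0 = 14 AND 133 = 4 (0b00000100)
Final: R0 = 4

4


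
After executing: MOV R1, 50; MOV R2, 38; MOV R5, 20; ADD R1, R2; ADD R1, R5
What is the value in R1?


Register state trace:
  MOV R1, 50  → R1 = 50
  MOV R2, 38  → R2 = 38
  MOV R5, 20  → R5 = 20
  ADD R1, R2  → R1 = 50 + 38 = 88
  ADD R1, R5  → R1 = 88 + 20 = 108
Final: R1 = 108

108


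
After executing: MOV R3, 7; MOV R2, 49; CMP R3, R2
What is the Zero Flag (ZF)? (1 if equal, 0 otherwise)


Register state trace:
  MOV R3, 7  → R3 = 7
  MOV R2, 49  → R2 = 49
  CMP R3, R2  → computes 7 - 49 = -42
  Result is nonzero, so values are not equal
ZF = 0

0


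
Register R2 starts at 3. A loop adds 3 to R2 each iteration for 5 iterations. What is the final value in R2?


Starting value: R2 = 3
  Iter 1: R2 = 3 + 3 = 6
  Iter 2: R2 = 6 + 3 = 9
  Iter 3: R2 = 9 + 3 = 12
  Iter 4: R2 = 12 + 3 = 15
  Iter 5: R2 = 15 + 3 = 18
Final: R2 = 18

18


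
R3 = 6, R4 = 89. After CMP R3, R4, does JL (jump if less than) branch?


Trace:
  R3 = 6, R4 = 89
  CMP R3, R4  → compares 6 vs 89
  JL checks: is 6 less than 89?
  6 < 89, so condition is true
Branch taken: Yes

Yes


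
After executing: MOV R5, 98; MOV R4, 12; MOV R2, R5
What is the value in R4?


Register state trace:
  MOV R5, 98  → R5 = 98
  MOV R4, 12  → R4 = 12
  MOV R2, R5  → R2 = 98
Final: R4 = 12

12


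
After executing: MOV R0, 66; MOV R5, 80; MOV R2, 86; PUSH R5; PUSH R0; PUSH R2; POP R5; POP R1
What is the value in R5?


Stack trace (top is rightmost):
  MOV R0, 66  → R0 = 66
  MOV R5, 80  → R5 = 80
  MOV R2, 86  → R2 = 86
  PUSH R5  → stack: [80]
  PUSH R0  → stack: [80, 66]
  PUSH R2  → stack: [80, 66, 86]
  POP R5  → R5 = 86, stack: [80, 66]
  POP R1  → R1 = 66, stack: [80]
Final: R5 = 86

86


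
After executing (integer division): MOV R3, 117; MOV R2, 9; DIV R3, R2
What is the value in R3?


Register state trace:
  MOV R3, 117  → R3 = 117
  MOV R2, 9  → R2 = 9
  DIV R3, R2  → R3 = 117 // 9 = 13
Final: R3 = 13

13


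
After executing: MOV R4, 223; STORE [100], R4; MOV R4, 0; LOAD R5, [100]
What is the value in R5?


Register and memory trace:
  MOV R4, 223  → R4 = 223
  STORE [100], R4  → mem[100] = 223
  MOV R4, 0  → R4 = 0
  LOAD R5, [100]  → R5 = mem[100] = 223
Final: R5 = 223

223


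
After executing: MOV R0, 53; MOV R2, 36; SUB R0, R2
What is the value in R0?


Register state trace:
  MOV R0, 53  → R0 = 53
  MOV R2, 36  → R2 = 36
  SUB R0, R2  → R0 = 53 - 36 = 17
Final: R0 = 17

17


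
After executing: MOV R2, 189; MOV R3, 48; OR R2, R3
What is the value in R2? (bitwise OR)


Register state trace:
  MOV R2, 189  → R2 = 189 (0b10111101)
  MOV R3, 48  → R3 = 48 (0b00110000)
  OR R2, R3   → R2 = 189 OR 48 = 189 (0b10111101)
Final: R2 = 189

189


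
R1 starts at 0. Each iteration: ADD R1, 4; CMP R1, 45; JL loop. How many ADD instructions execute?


Loop trace (R1 starts at 0, target 45, step 4):
  ADD #1: R1 = 0 + 4 = 4  → 4 < 45, loop
  ADD #2: R1 = 4 + 4 = 8  → 8 < 45, loop
  ADD #3: R1 = 8 + 4 = 12  → 12 < 45, loop
  ADD #4: R1 = 12 + 4 = 16  → 16 < 45, loop
  ADD #5: R1 = 16 + 4 = 20  → 20 < 45, loop
  ADD #6: R1 = 20 + 4 = 24  → 24 < 45, loop
  ADD #7: R1 = 24 + 4 = 28  → 28 < 45, loop
  ADD #8: R1 = 28 + 4 = 32  → 32 < 45, loop
  ADD #9: R1 = 32 + 4 = 36  → 36 < 45, loop
  ADD #10: R1 = 36 + 4 = 40  → 40 < 45, loop
  ADD #11: R1 = 40 + 4 = 44  → 44 < 45, loop
  ADD #12: R1 = 44 + 4 = 48  → 48 >= 45, exit
Total ADD instructions: 12

12


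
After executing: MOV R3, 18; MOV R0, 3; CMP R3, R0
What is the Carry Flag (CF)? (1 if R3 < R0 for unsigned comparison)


Register state trace:
  MOV R3, 18  → R3 = 18
  MOV R0, 3  → R0 = 3
  CMP R3, R0  → unsigned 18 - 3: no borrow
  18 >= 3, so CF = 0
CF = 0

0


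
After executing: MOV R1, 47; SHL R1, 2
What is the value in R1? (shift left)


Register state trace:
  MOV R1, 47  → R1 = 47
  SHL R1, 2  → R1 = 47 << 2 = 47 * 2^2 = 188
Final: R1 = 188

188


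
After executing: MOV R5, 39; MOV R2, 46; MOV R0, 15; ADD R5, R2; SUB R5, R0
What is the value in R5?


Register state trace:
  MOV R5, 39  → R5 = 39
  MOV R2, 46  → R2 = 46
  MOV R0, 15  → R0 = 15
  ADD R5, R2  → R5 = 39 + 46 = 85
  SUB R5, R0  → R5 = 85 - 15 = 70
Final: R5 = 70

70


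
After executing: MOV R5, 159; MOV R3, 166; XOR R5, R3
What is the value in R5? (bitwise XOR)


Register state trace:
  MOV R5, 159  → R5 = 159 (0b10011111)
  MOV R3, 166  → R3 = 166 (0b10100110)
  XOR R5, R3  → R5 = 159 XOR 166 = 57 (0b00111001)
Final: R5 = 57

57


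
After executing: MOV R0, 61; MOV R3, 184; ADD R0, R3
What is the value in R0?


Register state trace:
  MOV R0, 61  → R0 = 61
  MOV R3, 184  → R3 = 184
  ADD R0, R3  → R0 = 61 + 184 = 245
Final: R0 = 245

245


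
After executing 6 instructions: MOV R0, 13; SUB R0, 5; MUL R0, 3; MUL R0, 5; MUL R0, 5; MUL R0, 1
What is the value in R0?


Register state trace:
  MOV R0, 13  → R0 = 13
  SUB R0, 5  → R0 = 13 - 5 = 8
  MUL R0, 3  → R0 = 8 * 3 = 24
  MUL R0, 5  → R0 = 24 * 5 = 120
  MUL R0, 5  → R0 = 120 * 5 = 600
  MUL R0, 1  → R0 = 600 * 1 = 600
Final: R0 = 600

600


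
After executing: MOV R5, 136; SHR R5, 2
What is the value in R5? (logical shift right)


Register state trace:
  MOV R5, 136  → R5 = 136
  SHR R5, 2  → R5 = 136 >> 2 = 136 // 2^2 = 34
Final: R5 = 34

34


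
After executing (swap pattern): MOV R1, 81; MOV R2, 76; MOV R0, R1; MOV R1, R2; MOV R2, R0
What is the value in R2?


Register state trace (swap pattern):
  MOV R1, 81  → R1 = 81
  MOV R2, 76  → R2 = 76
  MOV R0, R1  → R0 = 81  (save R1)
  MOV R1, R2  → R1 = 76  (R1 gets R2's value)
  MOV R2, R0  → R2 = 81  (R2 gets saved value)
Final: R2 = 81

81


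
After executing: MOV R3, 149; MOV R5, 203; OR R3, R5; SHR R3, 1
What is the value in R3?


Register state trace:
  MOV R3, 149  → R3 = 149 (0b10010101)
  MOV R5, 203  → R5 = 203 (0b11001011)
  OR R3, R5  → R3 = 149 OR 203 = 223 (0b11011111)
  SHR R3, 1  → R3 = 223 >> 1 = 111
Final: R3 = 111

111


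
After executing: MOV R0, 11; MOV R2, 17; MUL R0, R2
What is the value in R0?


Register state trace:
  MOV R0, 11  → R0 = 11
  MOV R2, 17  → R2 = 17
  MUL R0, R2  → R0 = 11 * 17 = 187
Final: R0 = 187

187


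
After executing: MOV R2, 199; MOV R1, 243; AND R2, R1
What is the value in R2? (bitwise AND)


Register state trace:
  MOV R2, 199  → R2 = 199 (0b11000111)
  MOV R1, 243  → R1 = 243 (0b11110011)
  AND R2, R1  → R2 = 199 AND 243 = 195 (0b11000011)
Final: R2 = 195

195


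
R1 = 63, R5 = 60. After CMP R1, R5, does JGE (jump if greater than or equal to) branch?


Trace:
  R1 = 63, R5 = 60
  CMP R1, R5  → compares 63 vs 60
  JGE checks: is 63 greater than or equal to 60?
  63 > 60, so condition is true
Branch taken: Yes

Yes


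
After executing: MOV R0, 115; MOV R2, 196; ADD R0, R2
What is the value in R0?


Register state trace:
  MOV R0, 115  → R0 = 115
  MOV R2, 196  → R2 = 196
  ADD R0, R2  → R0 = 115 + 196 = 311
Final: R0 = 311

311


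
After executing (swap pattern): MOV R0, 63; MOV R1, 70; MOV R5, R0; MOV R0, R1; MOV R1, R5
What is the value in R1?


Register state trace (swap pattern):
  MOV R0, 63  → R0 = 63
  MOV R1, 70  → R1 = 70
  MOV R5, R0  → R5 = 63  (save R0)
  MOV R0, R1  → R0 = 70  (R0 gets R1's value)
  MOV R1, R5  → R1 = 63  (R1 gets saved value)
Final: R1 = 63

63


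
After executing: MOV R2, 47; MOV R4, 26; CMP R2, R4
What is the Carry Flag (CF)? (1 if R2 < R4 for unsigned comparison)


Register state trace:
  MOV R2, 47  → R2 = 47
  MOV R4, 26  → R4 = 26
  CMP R2, R4  → unsigned 47 - 26: no borrow
  47 >= 26, so CF = 0
CF = 0

0


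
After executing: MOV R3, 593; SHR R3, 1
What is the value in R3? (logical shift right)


Register state trace:
  MOV R3, 593  → R3 = 593
  SHR R3, 1  → R3 = 593 >> 1 = 593 // 2^1 = 296
Final: R3 = 296

296


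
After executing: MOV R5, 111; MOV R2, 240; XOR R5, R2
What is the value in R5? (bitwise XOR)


Register state trace:
  MOV R5, 111  → R5 = 111 (0b01101111)
  MOV R2, 240  → R2 = 240 (0b11110000)
  XOR R5, R2  → R5 = 111 XOR 240 = 159 (0b10011111)
Final: R5 = 159

159


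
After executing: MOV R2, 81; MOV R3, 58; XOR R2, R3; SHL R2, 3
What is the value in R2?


Register state trace:
  MOV R2, 81  → R2 = 81 (0b01010001)
  MOV R3, 58  → R3 = 58 (0b00111010)
  XOR R2, R3  → R2 = 81 XOR 58 = 107 (0b01101011)
  SHL R2, 3  → R2 = 107 << 3 = 856
Final: R2 = 856

856


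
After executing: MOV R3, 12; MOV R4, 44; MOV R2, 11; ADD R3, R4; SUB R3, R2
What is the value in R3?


Register state trace:
  MOV R3, 12  → R3 = 12
  MOV R4, 44  → R4 = 44
  MOV R2, 11  → R2 = 11
  ADD R3, R4  → R3 = 12 + 44 = 56
  SUB R3, R2  → R3 = 56 - 11 = 45
Final: R3 = 45

45


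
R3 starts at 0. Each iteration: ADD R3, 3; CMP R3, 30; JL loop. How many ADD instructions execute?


Loop trace (R3 starts at 0, target 30, step 3):
  ADD #1: R3 = 0 + 3 = 3  → 3 < 30, loop
  ADD #2: R3 = 3 + 3 = 6  → 6 < 30, loop
  ADD #3: R3 = 6 + 3 = 9  → 9 < 30, loop
  ADD #4: R3 = 9 + 3 = 12  → 12 < 30, loop
  ADD #5: R3 = 12 + 3 = 15  → 15 < 30, loop
  ADD #6: R3 = 15 + 3 = 18  → 18 < 30, loop
  ADD #7: R3 = 18 + 3 = 21  → 21 < 30, loop
  ADD #8: R3 = 21 + 3 = 24  → 24 < 30, loop
  ADD #9: R3 = 24 + 3 = 27  → 27 < 30, loop
  ADD #10: R3 = 27 + 3 = 30  → 30 >= 30, exit
Total ADD instructions: 10

10


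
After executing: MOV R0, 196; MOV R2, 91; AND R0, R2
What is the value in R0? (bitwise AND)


Register state trace:
  MOV R0, 196  → R0 = 196 (0b11000100)
  MOV R2, 91  → R2 = 91 (0b01011011)
  AND R0, R2  → R0 = 196 AND 91 = 64 (0b01000000)
Final: R0 = 64

64


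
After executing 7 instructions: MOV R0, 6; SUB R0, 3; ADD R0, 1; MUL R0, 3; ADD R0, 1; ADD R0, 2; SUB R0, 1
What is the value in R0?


Register state trace:
  MOV R0, 6  → R0 = 6
  SUB R0, 3  → R0 = 6 - 3 = 3
  ADD R0, 1  → R0 = 3 + 1 = 4
  MUL R0, 3  → R0 = 4 * 3 = 12
  ADD R0, 1  → R0 = 12 + 1 = 13
  ADD R0, 2  → R0 = 13 + 2 = 15
  SUB R0, 1  → R0 = 15 - 1 = 14
Final: R0 = 14

14


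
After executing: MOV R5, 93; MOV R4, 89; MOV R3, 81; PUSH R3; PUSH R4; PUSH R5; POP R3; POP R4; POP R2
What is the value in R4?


Stack trace (top is rightmost):
  MOV R5, 93  → R5 = 93
  MOV R4, 89  → R4 = 89
  MOV R3, 81  → R3 = 81
  PUSH R3  → stack: [81]
  PUSH R4  → stack: [81, 89]
  PUSH R5  → stack: [81, 89, 93]
  POP R3  → R3 = 93, stack: [81, 89]
  POP R4  → R4 = 89, stack: [81]
  POP R2  → R2 = 81, stack: []
Final: R4 = 89

89


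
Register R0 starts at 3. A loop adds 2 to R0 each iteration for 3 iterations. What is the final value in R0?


Starting value: R0 = 3
  Iter 1: R0 = 3 + 2 = 5
  Iter 2: R0 = 5 + 2 = 7
  Iter 3: R0 = 7 + 2 = 9
Final: R0 = 9

9


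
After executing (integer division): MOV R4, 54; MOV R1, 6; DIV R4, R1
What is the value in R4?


Register state trace:
  MOV R4, 54  → R4 = 54
  MOV R1, 6  → R1 = 6
  DIV R4, R1  → R4 = 54 // 6 = 9
Final: R4 = 9

9


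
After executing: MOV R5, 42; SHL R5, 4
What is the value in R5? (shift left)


Register state trace:
  MOV R5, 42  → R5 = 42
  SHL R5, 4  → R5 = 42 << 4 = 42 * 2^4 = 672
Final: R5 = 672

672


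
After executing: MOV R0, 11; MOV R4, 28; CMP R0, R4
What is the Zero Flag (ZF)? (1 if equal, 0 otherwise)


Register state trace:
  MOV R0, 11  → R0 = 11
  MOV R4, 28  → R4 = 28
  CMP R0, R4  → computes 11 - 28 = -17
  Result is nonzero, so values are not equal
ZF = 0

0


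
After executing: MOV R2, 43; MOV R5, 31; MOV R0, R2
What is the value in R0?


Register state trace:
  MOV R2, 43  → R2 = 43
  MOV R5, 31  → R5 = 31
  MOV R0, R2  → R0 = 43
Final: R0 = 43

43


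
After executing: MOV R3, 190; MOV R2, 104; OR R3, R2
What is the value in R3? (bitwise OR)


Register state trace:
  MOV R3, 190  → R3 = 190 (0b10111110)
  MOV R2, 104  → R2 = 104 (0b01101000)
  OR R3, R2   → R3 = 190 OR 104 = 254 (0b11111110)
Final: R3 = 254

254


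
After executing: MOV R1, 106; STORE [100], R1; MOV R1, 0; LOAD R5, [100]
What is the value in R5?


Register and memory trace:
  MOV R1, 106  → R1 = 106
  STORE [100], R1  → mem[100] = 106
  MOV R1, 0  → R1 = 0
  LOAD R5, [100]  → R5 = mem[100] = 106
Final: R5 = 106

106


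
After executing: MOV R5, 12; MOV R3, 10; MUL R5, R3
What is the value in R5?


Register state trace:
  MOV R5, 12  → R5 = 12
  MOV R3, 10  → R3 = 10
  MUL R5, R3  → R5 = 12 * 10 = 120
Final: R5 = 120

120


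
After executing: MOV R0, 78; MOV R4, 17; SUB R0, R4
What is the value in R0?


Register state trace:
  MOV R0, 78  → R0 = 78
  MOV R4, 17  → R4 = 17
  SUB R0, R4  → R0 = 78 - 17 = 61
Final: R0 = 61

61


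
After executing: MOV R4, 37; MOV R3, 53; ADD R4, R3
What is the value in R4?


Register state trace:
  MOV R4, 37  → R4 = 37
  MOV R3, 53  → R3 = 53
  ADD R4, R3  → R4 = 37 + 53 = 90
Final: R4 = 90

90


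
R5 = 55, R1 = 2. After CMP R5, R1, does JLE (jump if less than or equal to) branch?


Trace:
  R5 = 55, R1 = 2
  CMP R5, R1  → compares 55 vs 2
  JLE checks: is 55 less than or equal to 2?
  55 > 2, so condition is false
Branch taken: No

No


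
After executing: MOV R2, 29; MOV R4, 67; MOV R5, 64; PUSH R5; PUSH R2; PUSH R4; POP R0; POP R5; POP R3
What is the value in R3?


Stack trace (top is rightmost):
  MOV R2, 29  → R2 = 29
  MOV R4, 67  → R4 = 67
  MOV R5, 64  → R5 = 64
  PUSH R5  → stack: [64]
  PUSH R2  → stack: [64, 29]
  PUSH R4  → stack: [64, 29, 67]
  POP R0  → R0 = 67, stack: [64, 29]
  POP R5  → R5 = 29, stack: [64]
  POP R3  → R3 = 64, stack: []
Final: R3 = 64

64


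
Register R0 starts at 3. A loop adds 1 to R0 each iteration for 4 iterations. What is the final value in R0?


Starting value: R0 = 3
  Iter 1: R0 = 3 + 1 = 4
  Iter 2: R0 = 4 + 1 = 5
  Iter 3: R0 = 5 + 1 = 6
  Iter 4: R0 = 6 + 1 = 7
Final: R0 = 7

7


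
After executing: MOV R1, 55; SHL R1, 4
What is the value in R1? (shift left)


Register state trace:
  MOV R1, 55  → R1 = 55
  SHL R1, 4  → R1 = 55 << 4 = 55 * 2^4 = 880
Final: R1 = 880

880


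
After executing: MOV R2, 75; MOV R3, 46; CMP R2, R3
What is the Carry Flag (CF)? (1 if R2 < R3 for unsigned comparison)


Register state trace:
  MOV R2, 75  → R2 = 75
  MOV R3, 46  → R3 = 46
  CMP R2, R3  → unsigned 75 - 46: no borrow
  75 >= 46, so CF = 0
CF = 0

0


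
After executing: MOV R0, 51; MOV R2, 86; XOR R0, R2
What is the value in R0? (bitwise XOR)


Register state trace:
  MOV R0, 51  → R0 = 51 (0b00110011)
  MOV R2, 86  → R2 = 86 (0b01010110)
  XOR R0, R2  → R0 = 51 XOR 86 = 101 (0b01100101)
Final: R0 = 101

101


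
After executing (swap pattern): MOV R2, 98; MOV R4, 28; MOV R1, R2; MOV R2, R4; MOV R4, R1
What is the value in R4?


Register state trace (swap pattern):
  MOV R2, 98  → R2 = 98
  MOV R4, 28  → R4 = 28
  MOV R1, R2  → R1 = 98  (save R2)
  MOV R2, R4  → R2 = 28  (R2 gets R4's value)
  MOV R4, R1  → R4 = 98  (R4 gets saved value)
Final: R4 = 98

98


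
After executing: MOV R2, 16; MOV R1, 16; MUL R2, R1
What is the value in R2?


Register state trace:
  MOV R2, 16  → R2 = 16
  MOV R1, 16  → R1 = 16
  MUL R2, R1  → R2 = 16 * 16 = 256
Final: R2 = 256

256


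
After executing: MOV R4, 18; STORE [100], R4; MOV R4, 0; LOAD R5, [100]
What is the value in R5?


Register and memory trace:
  MOV R4, 18  → R4 = 18
  STORE [100], R4  → mem[100] = 18
  MOV R4, 0  → R4 = 0
  LOAD R5, [100]  → R5 = mem[100] = 18
Final: R5 = 18

18


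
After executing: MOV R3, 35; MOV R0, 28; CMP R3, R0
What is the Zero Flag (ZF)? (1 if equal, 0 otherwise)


Register state trace:
  MOV R3, 35  → R3 = 35
  MOV R0, 28  → R0 = 28
  CMP R3, R0  → computes 35 - 28 = 7
  Result is nonzero, so values are not equal
ZF = 0

0


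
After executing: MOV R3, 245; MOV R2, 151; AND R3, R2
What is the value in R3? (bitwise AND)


Register state trace:
  MOV R3, 245  → R3 = 245 (0b11110101)
  MOV R2, 151  → R2 = 151 (0b10010111)
  AND R3, R2  → R3 = 245 AND 151 = 149 (0b10010101)
Final: R3 = 149

149


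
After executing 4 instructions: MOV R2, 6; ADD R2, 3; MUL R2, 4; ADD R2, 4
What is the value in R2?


Register state trace:
  MOV R2, 6  → R2 = 6
  ADD R2, 3  → R2 = 6 + 3 = 9
  MUL R2, 4  → R2 = 9 * 4 = 36
  ADD R2, 4  → R2 = 36 + 4 = 40
Final: R2 = 40

40


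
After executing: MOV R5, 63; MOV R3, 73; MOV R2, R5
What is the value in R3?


Register state trace:
  MOV R5, 63  → R5 = 63
  MOV R3, 73  → R3 = 73
  MOV R2, R5  → R2 = 63
Final: R3 = 73

73


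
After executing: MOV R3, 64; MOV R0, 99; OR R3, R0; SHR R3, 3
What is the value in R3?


Register state trace:
  MOV R3, 64  → R3 = 64 (0b01000000)
  MOV R0, 99  → R0 = 99 (0b01100011)
  OR R3, R0  → R3 = 64 OR 99 = 99 (0b01100011)
  SHR R3, 3  → R3 = 99 >> 3 = 12
Final: R3 = 12

12


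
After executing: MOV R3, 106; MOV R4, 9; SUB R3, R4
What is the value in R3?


Register state trace:
  MOV R3, 106  → R3 = 106
  MOV R4, 9  → R4 = 9
  SUB R3, R4  → R3 = 106 - 9 = 97
Final: R3 = 97

97


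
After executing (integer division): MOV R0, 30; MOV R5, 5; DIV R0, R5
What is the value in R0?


Register state trace:
  MOV R0, 30  → R0 = 30
  MOV R5, 5  → R5 = 5
  DIV R0, R5  → R0 = 30 // 5 = 6
Final: R0 = 6

6


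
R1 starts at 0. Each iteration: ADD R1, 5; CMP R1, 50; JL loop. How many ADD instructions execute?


Loop trace (R1 starts at 0, target 50, step 5):
  ADD #1: R1 = 0 + 5 = 5  → 5 < 50, loop
  ADD #2: R1 = 5 + 5 = 10  → 10 < 50, loop
  ADD #3: R1 = 10 + 5 = 15  → 15 < 50, loop
  ADD #4: R1 = 15 + 5 = 20  → 20 < 50, loop
  ADD #5: R1 = 20 + 5 = 25  → 25 < 50, loop
  ADD #6: R1 = 25 + 5 = 30  → 30 < 50, loop
  ADD #7: R1 = 30 + 5 = 35  → 35 < 50, loop
  ADD #8: R1 = 35 + 5 = 40  → 40 < 50, loop
  ADD #9: R1 = 40 + 5 = 45  → 45 < 50, loop
  ADD #10: R1 = 45 + 5 = 50  → 50 >= 50, exit
Total ADD instructions: 10

10


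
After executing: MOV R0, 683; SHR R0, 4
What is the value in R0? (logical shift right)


Register state trace:
  MOV R0, 683  → R0 = 683
  SHR R0, 4  → R0 = 683 >> 4 = 683 // 2^4 = 42
Final: R0 = 42

42


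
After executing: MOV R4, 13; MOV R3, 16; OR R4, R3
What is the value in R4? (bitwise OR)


Register state trace:
  MOV R4, 13  → R4 = 13 (0b00001101)
  MOV R3, 16  → R3 = 16 (0b00010000)
  OR R4, R3   → R4 = 13 OR 16 = 29 (0b00011101)
Final: R4 = 29

29


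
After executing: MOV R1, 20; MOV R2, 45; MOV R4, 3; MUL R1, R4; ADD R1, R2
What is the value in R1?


Register state trace:
  MOV R1, 20  → R1 = 20
  MOV R2, 45  → R2 = 45
  MOV R4, 3  → R4 = 3
  MUL R1, R4  → R1 = 20 * 3 = 60
  ADD R1, R2  → R1 = 60 + 45 = 105
Final: R1 = 105

105


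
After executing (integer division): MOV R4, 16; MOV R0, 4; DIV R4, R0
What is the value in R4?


Register state trace:
  MOV R4, 16  → R4 = 16
  MOV R0, 4  → R0 = 4
  DIV R4, R0  → R4 = 16 // 4 = 4
Final: R4 = 4

4


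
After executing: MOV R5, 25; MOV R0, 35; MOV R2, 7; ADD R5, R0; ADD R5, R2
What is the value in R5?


Register state trace:
  MOV R5, 25  → R5 = 25
  MOV R0, 35  → R0 = 35
  MOV R2, 7  → R2 = 7
  ADD R5, R0  → R5 = 25 + 35 = 60
  ADD R5, R2  → R5 = 60 + 7 = 67
Final: R5 = 67

67


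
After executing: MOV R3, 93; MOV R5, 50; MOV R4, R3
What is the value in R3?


Register state trace:
  MOV R3, 93  → R3 = 93
  MOV R5, 50  → R5 = 50
  MOV R4, R3  → R4 = 93
Final: R3 = 93

93


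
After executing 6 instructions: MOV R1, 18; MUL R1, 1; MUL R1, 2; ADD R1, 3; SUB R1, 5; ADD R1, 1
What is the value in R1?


Register state trace:
  MOV R1, 18  → R1 = 18
  MUL R1, 1  → R1 = 18 * 1 = 18
  MUL R1, 2  → R1 = 18 * 2 = 36
  ADD R1, 3  → R1 = 36 + 3 = 39
  SUB R1, 5  → R1 = 39 - 5 = 34
  ADD R1, 1  → R1 = 34 + 1 = 35
Final: R1 = 35

35


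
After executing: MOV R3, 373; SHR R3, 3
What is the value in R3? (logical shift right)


Register state trace:
  MOV R3, 373  → R3 = 373
  SHR R3, 3  → R3 = 373 >> 3 = 373 // 2^3 = 46
Final: R3 = 46

46


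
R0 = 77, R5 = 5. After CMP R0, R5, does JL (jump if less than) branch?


Trace:
  R0 = 77, R5 = 5
  CMP R0, R5  → compares 77 vs 5
  JL checks: is 77 less than 5?
  77 > 5, so condition is false
Branch taken: No

No


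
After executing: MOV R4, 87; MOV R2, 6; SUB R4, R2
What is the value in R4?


Register state trace:
  MOV R4, 87  → R4 = 87
  MOV R2, 6  → R2 = 6
  SUB R4, R2  → R4 = 87 - 6 = 81
Final: R4 = 81

81


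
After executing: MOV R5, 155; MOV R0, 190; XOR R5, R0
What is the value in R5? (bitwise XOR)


Register state trace:
  MOV R5, 155  → R5 = 155 (0b10011011)
  MOV R0, 190  → R0 = 190 (0b10111110)
  XOR R5, R0  → R5 = 155 XOR 190 = 37 (0b00100101)
Final: R5 = 37

37


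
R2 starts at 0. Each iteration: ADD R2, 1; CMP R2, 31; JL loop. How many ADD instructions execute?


Loop trace (R2 starts at 0, target 31, step 1):
  ADD #1: R2 = 0 + 1 = 1  → 1 < 31, loop
  ADD #2: R2 = 1 + 1 = 2  → 2 < 31, loop
  ADD #3: R2 = 2 + 1 = 3  → 3 < 31, loop
  ADD #4: R2 = 3 + 1 = 4  → 4 < 31, loop
  ADD #5: R2 = 4 + 1 = 5  → 5 < 31, loop
  ADD #6: R2 = 5 + 1 = 6  → 6 < 31, loop
  ADD #7: R2 = 6 + 1 = 7  → 7 < 31, loop
  ADD #8: R2 = 7 + 1 = 8  → 8 < 31, loop
  ADD #9: R2 = 8 + 1 = 9  → 9 < 31, loop
  ADD #10: R2 = 9 + 1 = 10  → 10 < 31, loop
  ADD #11: R2 = 10 + 1 = 11  → 11 < 31, loop
  ADD #12: R2 = 11 + 1 = 12  → 12 < 31, loop
  ADD #13: R2 = 12 + 1 = 13  → 13 < 31, loop
  ADD #14: R2 = 13 + 1 = 14  → 14 < 31, loop
  ADD #15: R2 = 14 + 1 = 15  → 15 < 31, loop
  ADD #16: R2 = 15 + 1 = 16  → 16 < 31, loop
  ADD #17: R2 = 16 + 1 = 17  → 17 < 31, loop
  ADD #18: R2 = 17 + 1 = 18  → 18 < 31, loop
  ADD #19: R2 = 18 + 1 = 19  → 19 < 31, loop
  ADD #20: R2 = 19 + 1 = 20  → 20 < 31, loop
  ADD #21: R2 = 20 + 1 = 21  → 21 < 31, loop
  ADD #22: R2 = 21 + 1 = 22  → 22 < 31, loop
  ADD #23: R2 = 22 + 1 = 23  → 23 < 31, loop
  ADD #24: R2 = 23 + 1 = 24  → 24 < 31, loop
  ADD #25: R2 = 24 + 1 = 25  → 25 < 31, loop
  ADD #26: R2 = 25 + 1 = 26  → 26 < 31, loop
  ADD #27: R2 = 26 + 1 = 27  → 27 < 31, loop
  ADD #28: R2 = 27 + 1 = 28  → 28 < 31, loop
  ADD #29: R2 = 28 + 1 = 29  → 29 < 31, loop
  ADD #30: R2 = 29 + 1 = 30  → 30 < 31, loop
  ADD #31: R2 = 30 + 1 = 31  → 31 >= 31, exit
Total ADD instructions: 31

31


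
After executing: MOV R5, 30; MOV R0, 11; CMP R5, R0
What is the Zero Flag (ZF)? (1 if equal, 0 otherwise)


Register state trace:
  MOV R5, 30  → R5 = 30
  MOV R0, 11  → R0 = 11
  CMP R5, R0  → computes 30 - 11 = 19
  Result is nonzero, so values are not equal
ZF = 0

0


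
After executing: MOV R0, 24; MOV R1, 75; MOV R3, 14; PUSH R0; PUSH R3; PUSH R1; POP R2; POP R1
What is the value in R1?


Stack trace (top is rightmost):
  MOV R0, 24  → R0 = 24
  MOV R1, 75  → R1 = 75
  MOV R3, 14  → R3 = 14
  PUSH R0  → stack: [24]
  PUSH R3  → stack: [24, 14]
  PUSH R1  → stack: [24, 14, 75]
  POP R2  → R2 = 75, stack: [24, 14]
  POP R1  → R1 = 14, stack: [24]
Final: R1 = 14

14


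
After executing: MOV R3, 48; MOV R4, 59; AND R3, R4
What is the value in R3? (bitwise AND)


Register state trace:
  MOV R3, 48  → R3 = 48 (0b00110000)
  MOV R4, 59  → R4 = 59 (0b00111011)
  AND R3, R4  → R3 = 48 AND 59 = 48 (0b00110000)
Final: R3 = 48

48


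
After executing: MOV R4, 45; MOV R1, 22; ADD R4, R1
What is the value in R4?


Register state trace:
  MOV R4, 45  → R4 = 45
  MOV R1, 22  → R1 = 22
  ADD R4, R1  → R4 = 45 + 22 = 67
Final: R4 = 67

67
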